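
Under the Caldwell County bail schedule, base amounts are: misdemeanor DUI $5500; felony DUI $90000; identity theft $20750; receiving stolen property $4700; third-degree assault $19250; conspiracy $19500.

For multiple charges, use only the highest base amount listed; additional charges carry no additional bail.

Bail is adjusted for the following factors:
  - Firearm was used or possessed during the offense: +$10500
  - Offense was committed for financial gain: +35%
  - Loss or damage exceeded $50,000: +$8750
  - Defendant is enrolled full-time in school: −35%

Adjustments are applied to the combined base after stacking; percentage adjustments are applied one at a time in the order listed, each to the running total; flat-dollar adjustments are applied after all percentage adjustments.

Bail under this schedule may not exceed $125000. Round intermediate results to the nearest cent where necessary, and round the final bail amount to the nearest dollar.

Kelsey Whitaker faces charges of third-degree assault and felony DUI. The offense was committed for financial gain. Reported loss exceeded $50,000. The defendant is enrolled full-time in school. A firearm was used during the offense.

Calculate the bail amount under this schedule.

Base amounts from the schedule: third-degree assault $19250; felony DUI $90000.
Stacking rule: use the highest base only. Highest is felony DUI at $90000. Combined base = $90000.
Offense was committed for financial gain (+35%): $90000 × 1.35 = $121500.
Defendant is enrolled full-time in school (−35%): $121500 × 0.65 = $78975.
Firearm was used or possessed during the offense (+$10500 flat): $78975 + $10500 = $89475.
Loss or damage exceeded $50,000 (+$8750 flat): $89475 + $8750 = $98225.
$98225 is within the $125000 maximum.

$98225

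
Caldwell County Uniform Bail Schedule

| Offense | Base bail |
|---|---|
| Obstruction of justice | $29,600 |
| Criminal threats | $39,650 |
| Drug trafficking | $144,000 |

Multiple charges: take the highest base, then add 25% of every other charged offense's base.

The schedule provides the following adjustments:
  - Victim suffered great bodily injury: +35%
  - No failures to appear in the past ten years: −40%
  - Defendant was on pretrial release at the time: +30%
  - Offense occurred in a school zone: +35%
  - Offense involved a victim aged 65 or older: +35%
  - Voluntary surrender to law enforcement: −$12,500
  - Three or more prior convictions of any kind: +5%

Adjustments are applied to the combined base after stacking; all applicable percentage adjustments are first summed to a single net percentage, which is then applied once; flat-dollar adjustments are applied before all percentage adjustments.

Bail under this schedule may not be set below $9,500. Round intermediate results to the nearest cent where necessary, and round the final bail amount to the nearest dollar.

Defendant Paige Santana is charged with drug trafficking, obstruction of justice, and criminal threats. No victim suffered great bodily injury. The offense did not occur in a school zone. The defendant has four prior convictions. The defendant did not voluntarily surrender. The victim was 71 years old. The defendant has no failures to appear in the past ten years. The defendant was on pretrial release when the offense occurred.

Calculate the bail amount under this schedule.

$209,706

Base amounts from the schedule: drug trafficking $144,000; obstruction of justice $29,600; criminal threats $39,650.
Stacking rule: highest base plus 25% of each additional charge. Highest is drug trafficking at $144,000. Additional: $29,600 × 25% = $7,400; $39,650 × 25% = $9,912.50. Combined base = $144,000 + $17,312.50 = $161,312.50.
Net percentage adjustment: −40% +30% +35% +5% = +30%. $161,312.50 × 1.3 = $209,706.25.
$209,706.25 is at or above the $9,500 minimum.
Rounded to the nearest dollar: $209,706.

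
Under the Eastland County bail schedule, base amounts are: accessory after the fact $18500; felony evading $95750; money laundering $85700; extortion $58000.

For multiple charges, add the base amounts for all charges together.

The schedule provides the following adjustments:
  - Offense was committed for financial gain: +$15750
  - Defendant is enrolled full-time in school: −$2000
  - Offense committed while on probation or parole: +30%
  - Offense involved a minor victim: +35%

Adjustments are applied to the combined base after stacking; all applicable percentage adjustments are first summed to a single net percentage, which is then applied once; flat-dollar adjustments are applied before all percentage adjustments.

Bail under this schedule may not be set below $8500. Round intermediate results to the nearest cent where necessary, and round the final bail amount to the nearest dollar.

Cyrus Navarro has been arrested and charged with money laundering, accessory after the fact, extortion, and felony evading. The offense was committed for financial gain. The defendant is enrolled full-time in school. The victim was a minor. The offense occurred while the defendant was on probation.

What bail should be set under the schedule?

Base amounts from the schedule: money laundering $85700; accessory after the fact $18500; extortion $58000; felony evading $95750.
Stacking rule: sum of all bases. $85700 + $18500 + $58000 + $95750 = $257950.
Offense was committed for financial gain (+$15750 flat): $257950 + $15750 = $273700.
Defendant is enrolled full-time in school (−$2000 flat): $273700 − $2000 = $271700.
Net percentage adjustment: +30% +35% = +65%. $271700 × 1.65 = $448305.
$448305 is at or above the $8500 minimum.

$448305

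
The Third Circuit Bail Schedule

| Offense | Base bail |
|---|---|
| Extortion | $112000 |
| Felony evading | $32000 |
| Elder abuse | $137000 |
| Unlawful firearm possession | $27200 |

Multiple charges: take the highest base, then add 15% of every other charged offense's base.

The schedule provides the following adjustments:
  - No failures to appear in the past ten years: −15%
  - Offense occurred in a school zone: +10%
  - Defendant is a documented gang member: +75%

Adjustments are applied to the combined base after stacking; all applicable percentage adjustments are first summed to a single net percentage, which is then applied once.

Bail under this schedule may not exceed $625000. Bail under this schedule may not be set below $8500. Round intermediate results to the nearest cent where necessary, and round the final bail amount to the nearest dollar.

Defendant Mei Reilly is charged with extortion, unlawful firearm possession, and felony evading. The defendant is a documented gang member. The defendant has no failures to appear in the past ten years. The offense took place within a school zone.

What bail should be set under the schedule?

$205496

Base amounts from the schedule: extortion $112000; unlawful firearm possession $27200; felony evading $32000.
Stacking rule: highest base plus 15% of each additional charge. Highest is extortion at $112000. Additional: $27200 × 15% = $4080; $32000 × 15% = $4800. Combined base = $112000 + $8880 = $120880.
Net percentage adjustment: −15% +10% +75% = +70%. $120880 × 1.7 = $205496.
$205496 is within the $625000 maximum.
$205496 is at or above the $8500 minimum.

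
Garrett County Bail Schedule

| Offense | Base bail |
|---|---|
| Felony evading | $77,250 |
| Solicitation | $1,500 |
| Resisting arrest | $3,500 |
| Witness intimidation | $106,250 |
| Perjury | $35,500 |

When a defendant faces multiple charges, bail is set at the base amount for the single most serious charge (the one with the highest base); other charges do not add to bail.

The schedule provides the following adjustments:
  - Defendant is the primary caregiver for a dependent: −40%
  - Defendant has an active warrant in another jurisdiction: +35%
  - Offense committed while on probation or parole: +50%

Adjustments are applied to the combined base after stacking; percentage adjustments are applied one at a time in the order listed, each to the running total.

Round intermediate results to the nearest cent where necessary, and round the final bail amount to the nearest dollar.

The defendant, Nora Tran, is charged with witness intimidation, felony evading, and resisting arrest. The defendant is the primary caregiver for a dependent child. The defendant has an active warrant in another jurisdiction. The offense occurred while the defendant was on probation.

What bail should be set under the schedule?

Base amounts from the schedule: witness intimidation $106,250; felony evading $77,250; resisting arrest $3,500.
Stacking rule: use the highest base only. Highest is witness intimidation at $106,250. Combined base = $106,250.
Defendant is the primary caregiver for a dependent (−40%): $106,250 × 0.6 = $63,750.
Defendant has an active warrant in another jurisdiction (+35%): $63,750 × 1.35 = $86,062.50.
Offense committed while on probation or parole (+50%): $86,062.50 × 1.5 = $129,093.75.
Rounded to the nearest dollar: $129,094.

$129,094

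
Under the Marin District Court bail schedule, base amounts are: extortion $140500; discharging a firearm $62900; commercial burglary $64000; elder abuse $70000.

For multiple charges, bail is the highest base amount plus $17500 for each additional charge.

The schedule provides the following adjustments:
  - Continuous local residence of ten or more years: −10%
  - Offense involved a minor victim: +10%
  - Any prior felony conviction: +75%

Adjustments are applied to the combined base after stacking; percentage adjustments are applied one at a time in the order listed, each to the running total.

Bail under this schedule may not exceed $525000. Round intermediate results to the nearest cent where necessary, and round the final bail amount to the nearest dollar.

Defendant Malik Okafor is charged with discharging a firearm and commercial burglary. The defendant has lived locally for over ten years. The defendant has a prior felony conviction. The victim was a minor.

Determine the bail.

Base amounts from the schedule: discharging a firearm $62900; commercial burglary $64000.
Stacking rule: highest base plus $17500 per additional charge. Highest is commercial burglary at $64000; 1 additional charge → +$17500. Combined base = $81500.
Continuous local residence of ten or more years (−10%): $81500 × 0.9 = $73350.
Offense involved a minor victim (+10%): $73350 × 1.1 = $80685.
Any prior felony conviction (+75%): $80685 × 1.75 = $141198.75.
$141198.75 is within the $525000 maximum.
Rounded to the nearest dollar: $141199.

$141199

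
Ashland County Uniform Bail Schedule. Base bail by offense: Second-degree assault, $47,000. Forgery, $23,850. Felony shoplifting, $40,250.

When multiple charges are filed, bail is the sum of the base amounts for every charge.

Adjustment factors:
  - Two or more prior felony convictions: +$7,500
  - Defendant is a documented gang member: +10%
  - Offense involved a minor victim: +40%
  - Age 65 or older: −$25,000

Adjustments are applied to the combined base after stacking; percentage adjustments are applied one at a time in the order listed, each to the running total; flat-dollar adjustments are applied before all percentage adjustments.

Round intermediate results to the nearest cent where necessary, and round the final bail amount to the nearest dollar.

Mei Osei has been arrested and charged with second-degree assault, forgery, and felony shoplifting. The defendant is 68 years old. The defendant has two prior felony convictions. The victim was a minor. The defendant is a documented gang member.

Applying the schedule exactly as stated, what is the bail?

$144,144

Base amounts from the schedule: second-degree assault $47,000; forgery $23,850; felony shoplifting $40,250.
Stacking rule: sum of all bases. $47,000 + $23,850 + $40,250 = $111,100.
Two or more prior felony convictions (+$7,500 flat): $111,100 + $7,500 = $118,600.
Age 65 or older (−$25,000 flat): $118,600 − $25,000 = $93,600.
Defendant is a documented gang member (+10%): $93,600 × 1.1 = $102,960.
Offense involved a minor victim (+40%): $102,960 × 1.4 = $144,144.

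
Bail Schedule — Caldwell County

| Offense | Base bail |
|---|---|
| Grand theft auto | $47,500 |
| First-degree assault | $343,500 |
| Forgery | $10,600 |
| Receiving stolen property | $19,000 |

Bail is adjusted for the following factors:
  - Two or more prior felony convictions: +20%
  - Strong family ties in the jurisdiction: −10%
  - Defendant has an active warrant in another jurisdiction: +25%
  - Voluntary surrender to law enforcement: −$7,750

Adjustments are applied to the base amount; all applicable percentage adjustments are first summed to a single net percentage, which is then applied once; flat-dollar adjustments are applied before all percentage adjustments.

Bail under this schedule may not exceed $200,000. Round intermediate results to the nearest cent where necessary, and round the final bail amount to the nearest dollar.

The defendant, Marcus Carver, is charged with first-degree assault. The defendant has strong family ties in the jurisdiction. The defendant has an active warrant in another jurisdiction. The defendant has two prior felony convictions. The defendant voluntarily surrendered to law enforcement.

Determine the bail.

$200,000

Base amounts from the schedule: first-degree assault $343,500.
Single charge. Combined base = $343,500.
Voluntary surrender to law enforcement (−$7,750 flat): $343,500 − $7,750 = $335,750.
Net percentage adjustment: +20% −10% +25% = +35%. $335,750 × 1.35 = $453,262.50.
Result $453,262.50 exceeds the maximum of $200,000; bail is capped at $200,000.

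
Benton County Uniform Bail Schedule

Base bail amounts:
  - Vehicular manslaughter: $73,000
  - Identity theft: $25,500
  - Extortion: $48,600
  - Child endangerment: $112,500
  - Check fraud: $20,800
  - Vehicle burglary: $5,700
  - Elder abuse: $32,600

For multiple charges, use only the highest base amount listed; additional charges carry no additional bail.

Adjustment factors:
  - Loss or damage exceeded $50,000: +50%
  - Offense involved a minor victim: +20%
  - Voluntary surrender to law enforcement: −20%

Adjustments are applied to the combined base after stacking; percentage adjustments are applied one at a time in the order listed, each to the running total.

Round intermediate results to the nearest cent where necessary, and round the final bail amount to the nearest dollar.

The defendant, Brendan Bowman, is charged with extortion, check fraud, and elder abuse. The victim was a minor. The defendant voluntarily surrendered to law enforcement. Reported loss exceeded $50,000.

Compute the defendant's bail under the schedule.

Base amounts from the schedule: extortion $48,600; check fraud $20,800; elder abuse $32,600.
Stacking rule: use the highest base only. Highest is extortion at $48,600. Combined base = $48,600.
Loss or damage exceeded $50,000 (+50%): $48,600 × 1.5 = $72,900.
Offense involved a minor victim (+20%): $72,900 × 1.2 = $87,480.
Voluntary surrender to law enforcement (−20%): $87,480 × 0.8 = $69,984.

$69,984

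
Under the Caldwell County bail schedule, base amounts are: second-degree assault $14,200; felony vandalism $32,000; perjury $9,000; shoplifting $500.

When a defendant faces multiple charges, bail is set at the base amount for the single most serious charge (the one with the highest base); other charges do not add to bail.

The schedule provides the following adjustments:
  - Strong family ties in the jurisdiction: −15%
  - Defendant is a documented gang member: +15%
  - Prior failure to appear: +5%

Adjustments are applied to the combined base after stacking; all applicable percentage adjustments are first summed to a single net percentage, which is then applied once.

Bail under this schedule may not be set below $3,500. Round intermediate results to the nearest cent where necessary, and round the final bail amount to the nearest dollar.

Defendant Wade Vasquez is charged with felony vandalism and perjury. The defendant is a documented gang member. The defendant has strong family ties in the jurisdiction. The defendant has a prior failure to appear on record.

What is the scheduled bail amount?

$33,600

Base amounts from the schedule: felony vandalism $32,000; perjury $9,000.
Stacking rule: use the highest base only. Highest is felony vandalism at $32,000. Combined base = $32,000.
Net percentage adjustment: −15% +15% +5% = +5%. $32,000 × 1.05 = $33,600.
$33,600 is at or above the $3,500 minimum.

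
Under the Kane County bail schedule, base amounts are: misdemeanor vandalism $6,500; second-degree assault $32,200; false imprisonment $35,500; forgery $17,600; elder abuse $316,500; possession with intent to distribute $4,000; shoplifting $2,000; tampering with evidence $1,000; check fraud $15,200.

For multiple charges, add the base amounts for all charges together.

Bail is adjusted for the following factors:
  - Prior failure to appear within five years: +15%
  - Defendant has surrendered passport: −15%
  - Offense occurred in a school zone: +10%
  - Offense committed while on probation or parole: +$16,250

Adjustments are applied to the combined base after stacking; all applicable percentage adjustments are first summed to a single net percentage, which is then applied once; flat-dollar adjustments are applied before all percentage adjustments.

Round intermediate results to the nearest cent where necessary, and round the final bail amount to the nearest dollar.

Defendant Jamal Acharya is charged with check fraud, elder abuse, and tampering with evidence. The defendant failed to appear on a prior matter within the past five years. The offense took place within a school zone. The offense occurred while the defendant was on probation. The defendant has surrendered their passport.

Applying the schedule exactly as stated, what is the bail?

$383,845

Base amounts from the schedule: check fraud $15,200; elder abuse $316,500; tampering with evidence $1,000.
Stacking rule: sum of all bases. $15,200 + $316,500 + $1,000 = $332,700.
Offense committed while on probation or parole (+$16,250 flat): $332,700 + $16,250 = $348,950.
Net percentage adjustment: +15% −15% +10% = +10%. $348,950 × 1.1 = $383,845.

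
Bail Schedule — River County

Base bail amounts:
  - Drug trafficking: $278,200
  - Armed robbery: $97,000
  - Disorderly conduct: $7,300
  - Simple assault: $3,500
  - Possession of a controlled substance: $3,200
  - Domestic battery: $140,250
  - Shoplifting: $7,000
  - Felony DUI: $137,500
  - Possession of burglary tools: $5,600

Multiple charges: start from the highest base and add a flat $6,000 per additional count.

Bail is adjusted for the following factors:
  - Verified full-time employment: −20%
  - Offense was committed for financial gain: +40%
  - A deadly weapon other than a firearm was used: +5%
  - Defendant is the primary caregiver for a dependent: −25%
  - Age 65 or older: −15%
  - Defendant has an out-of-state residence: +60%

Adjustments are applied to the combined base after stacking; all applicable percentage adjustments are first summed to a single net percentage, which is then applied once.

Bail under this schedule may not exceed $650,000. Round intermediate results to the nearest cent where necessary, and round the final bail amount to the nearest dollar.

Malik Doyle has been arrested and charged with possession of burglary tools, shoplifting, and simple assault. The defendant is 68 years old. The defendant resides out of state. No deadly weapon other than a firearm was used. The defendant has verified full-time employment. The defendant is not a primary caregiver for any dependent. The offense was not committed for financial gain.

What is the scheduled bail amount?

$23,750

Base amounts from the schedule: possession of burglary tools $5,600; shoplifting $7,000; simple assault $3,500.
Stacking rule: highest base plus $6,000 per additional charge. Highest is shoplifting at $7,000; 2 additional charges → +$12,000. Combined base = $19,000.
Net percentage adjustment: −20% −15% +60% = +25%. $19,000 × 1.25 = $23,750.
$23,750 is within the $650,000 maximum.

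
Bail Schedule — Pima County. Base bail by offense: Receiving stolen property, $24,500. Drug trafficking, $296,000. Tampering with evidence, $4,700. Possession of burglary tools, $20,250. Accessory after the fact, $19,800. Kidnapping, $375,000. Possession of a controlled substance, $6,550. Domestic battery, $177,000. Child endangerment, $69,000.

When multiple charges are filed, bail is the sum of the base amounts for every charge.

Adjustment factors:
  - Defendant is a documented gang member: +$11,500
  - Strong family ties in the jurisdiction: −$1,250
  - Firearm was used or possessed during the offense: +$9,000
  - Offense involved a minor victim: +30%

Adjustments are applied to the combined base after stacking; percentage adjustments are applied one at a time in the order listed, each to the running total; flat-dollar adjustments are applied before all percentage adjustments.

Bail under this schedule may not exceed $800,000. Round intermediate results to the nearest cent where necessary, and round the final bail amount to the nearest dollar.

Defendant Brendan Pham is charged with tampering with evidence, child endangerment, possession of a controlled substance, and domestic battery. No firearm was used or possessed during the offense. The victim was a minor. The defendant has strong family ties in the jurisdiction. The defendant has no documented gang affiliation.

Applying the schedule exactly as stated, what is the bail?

Base amounts from the schedule: tampering with evidence $4,700; child endangerment $69,000; possession of a controlled substance $6,550; domestic battery $177,000.
Stacking rule: sum of all bases. $4,700 + $69,000 + $6,550 + $177,000 = $257,250.
Strong family ties in the jurisdiction (−$1,250 flat): $257,250 − $1,250 = $256,000.
Offense involved a minor victim (+30%): $256,000 × 1.3 = $332,800.
$332,800 is within the $800,000 maximum.

$332,800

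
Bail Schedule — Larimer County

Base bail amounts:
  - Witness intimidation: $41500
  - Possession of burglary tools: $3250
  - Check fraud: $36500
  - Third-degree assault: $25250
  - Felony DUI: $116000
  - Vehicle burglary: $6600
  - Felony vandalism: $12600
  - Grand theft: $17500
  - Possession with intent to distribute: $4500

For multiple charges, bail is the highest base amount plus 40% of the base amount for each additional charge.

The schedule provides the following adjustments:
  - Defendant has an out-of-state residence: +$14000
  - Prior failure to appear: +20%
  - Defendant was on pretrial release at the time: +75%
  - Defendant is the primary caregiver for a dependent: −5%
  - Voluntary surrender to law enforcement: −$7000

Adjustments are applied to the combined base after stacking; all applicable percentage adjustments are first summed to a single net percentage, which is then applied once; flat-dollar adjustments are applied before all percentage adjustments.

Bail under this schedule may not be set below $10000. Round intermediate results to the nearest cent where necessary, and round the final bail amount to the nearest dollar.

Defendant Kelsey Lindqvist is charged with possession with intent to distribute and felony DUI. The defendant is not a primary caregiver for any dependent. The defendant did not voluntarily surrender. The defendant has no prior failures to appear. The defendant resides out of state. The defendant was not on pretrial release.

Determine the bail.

$131800

Base amounts from the schedule: possession with intent to distribute $4500; felony DUI $116000.
Stacking rule: highest base plus 40% of each additional charge. Highest is felony DUI at $116000. Additional: $4500 × 40% = $1800. Combined base = $116000 + $1800 = $117800.
Defendant has an out-of-state residence (+$14000 flat): $117800 + $14000 = $131800.
$131800 is at or above the $10000 minimum.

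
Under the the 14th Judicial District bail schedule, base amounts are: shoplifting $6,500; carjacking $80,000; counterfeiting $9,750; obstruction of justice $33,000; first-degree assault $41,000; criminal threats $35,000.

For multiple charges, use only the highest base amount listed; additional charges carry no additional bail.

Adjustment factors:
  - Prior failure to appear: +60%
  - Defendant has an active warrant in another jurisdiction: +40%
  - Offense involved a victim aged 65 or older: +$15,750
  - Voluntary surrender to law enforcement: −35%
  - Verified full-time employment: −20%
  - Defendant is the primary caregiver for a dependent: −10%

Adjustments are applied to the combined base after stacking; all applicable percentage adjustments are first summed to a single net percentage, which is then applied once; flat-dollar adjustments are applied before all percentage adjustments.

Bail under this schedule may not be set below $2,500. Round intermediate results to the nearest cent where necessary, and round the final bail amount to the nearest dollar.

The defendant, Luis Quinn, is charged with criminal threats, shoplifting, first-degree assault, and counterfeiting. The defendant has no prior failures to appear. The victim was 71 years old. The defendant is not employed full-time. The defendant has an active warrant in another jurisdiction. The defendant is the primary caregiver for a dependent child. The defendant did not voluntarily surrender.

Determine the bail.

$73,775

Base amounts from the schedule: criminal threats $35,000; shoplifting $6,500; first-degree assault $41,000; counterfeiting $9,750.
Stacking rule: use the highest base only. Highest is first-degree assault at $41,000. Combined base = $41,000.
Offense involved a victim aged 65 or older (+$15,750 flat): $41,000 + $15,750 = $56,750.
Net percentage adjustment: +40% −10% = +30%. $56,750 × 1.3 = $73,775.
$73,775 is at or above the $2,500 minimum.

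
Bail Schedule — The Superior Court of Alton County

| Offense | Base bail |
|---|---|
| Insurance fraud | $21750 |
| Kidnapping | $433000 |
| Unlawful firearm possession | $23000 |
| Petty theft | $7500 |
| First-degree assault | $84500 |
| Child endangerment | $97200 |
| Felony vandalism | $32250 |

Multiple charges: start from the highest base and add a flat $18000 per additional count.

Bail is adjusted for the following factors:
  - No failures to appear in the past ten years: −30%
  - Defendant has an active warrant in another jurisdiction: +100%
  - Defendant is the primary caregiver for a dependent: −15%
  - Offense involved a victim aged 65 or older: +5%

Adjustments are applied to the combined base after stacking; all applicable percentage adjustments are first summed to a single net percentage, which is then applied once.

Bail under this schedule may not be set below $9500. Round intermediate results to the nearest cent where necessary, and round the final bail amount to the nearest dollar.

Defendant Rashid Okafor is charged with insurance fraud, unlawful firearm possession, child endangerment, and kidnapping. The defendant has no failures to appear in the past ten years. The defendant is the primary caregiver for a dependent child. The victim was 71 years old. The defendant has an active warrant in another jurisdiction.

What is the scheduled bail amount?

$779200

Base amounts from the schedule: insurance fraud $21750; unlawful firearm possession $23000; child endangerment $97200; kidnapping $433000.
Stacking rule: highest base plus $18000 per additional charge. Highest is kidnapping at $433000; 3 additional charges → +$54000. Combined base = $487000.
Net percentage adjustment: −30% +100% −15% +5% = +60%. $487000 × 1.6 = $779200.
$779200 is at or above the $9500 minimum.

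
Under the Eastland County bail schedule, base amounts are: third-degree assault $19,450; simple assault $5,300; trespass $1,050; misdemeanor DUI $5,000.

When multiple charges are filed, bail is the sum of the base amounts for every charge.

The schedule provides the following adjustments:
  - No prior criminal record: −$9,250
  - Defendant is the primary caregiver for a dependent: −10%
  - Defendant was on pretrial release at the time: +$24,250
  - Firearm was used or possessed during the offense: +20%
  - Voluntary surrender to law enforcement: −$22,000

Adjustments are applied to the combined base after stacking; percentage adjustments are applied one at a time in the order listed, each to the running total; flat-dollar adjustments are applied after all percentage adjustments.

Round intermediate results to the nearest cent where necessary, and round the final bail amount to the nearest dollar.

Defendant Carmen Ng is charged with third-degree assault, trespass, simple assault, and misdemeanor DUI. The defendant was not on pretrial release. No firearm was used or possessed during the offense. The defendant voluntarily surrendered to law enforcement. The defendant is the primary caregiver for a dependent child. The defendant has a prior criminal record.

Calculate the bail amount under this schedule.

$5,720

Base amounts from the schedule: third-degree assault $19,450; trespass $1,050; simple assault $5,300; misdemeanor DUI $5,000.
Stacking rule: sum of all bases. $19,450 + $1,050 + $5,300 + $5,000 = $30,800.
Defendant is the primary caregiver for a dependent (−10%): $30,800 × 0.9 = $27,720.
Voluntary surrender to law enforcement (−$22,000 flat): $27,720 − $22,000 = $5,720.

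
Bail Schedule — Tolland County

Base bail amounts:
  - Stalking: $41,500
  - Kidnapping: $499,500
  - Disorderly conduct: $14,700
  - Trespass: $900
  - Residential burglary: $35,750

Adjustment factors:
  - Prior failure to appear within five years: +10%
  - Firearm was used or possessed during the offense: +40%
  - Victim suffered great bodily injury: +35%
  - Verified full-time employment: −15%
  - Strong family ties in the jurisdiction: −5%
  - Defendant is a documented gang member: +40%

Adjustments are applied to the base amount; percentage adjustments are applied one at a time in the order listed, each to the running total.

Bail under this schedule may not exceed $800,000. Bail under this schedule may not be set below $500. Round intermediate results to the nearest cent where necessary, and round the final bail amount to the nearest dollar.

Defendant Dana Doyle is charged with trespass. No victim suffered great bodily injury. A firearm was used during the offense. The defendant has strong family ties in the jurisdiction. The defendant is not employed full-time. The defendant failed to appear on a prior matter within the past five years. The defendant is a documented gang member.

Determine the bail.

Base amounts from the schedule: trespass $900.
Single charge. Combined base = $900.
Prior failure to appear within five years (+10%): $900 × 1.1 = $990.
Firearm was used or possessed during the offense (+40%): $990 × 1.4 = $1,386.
Strong family ties in the jurisdiction (−5%): $1,386 × 0.95 = $1,316.70.
Defendant is a documented gang member (+40%): $1,316.70 × 1.4 = $1,843.38.
$1,843.38 is within the $800,000 maximum.
$1,843.38 is at or above the $500 minimum.
Rounded to the nearest dollar: $1,843.

$1,843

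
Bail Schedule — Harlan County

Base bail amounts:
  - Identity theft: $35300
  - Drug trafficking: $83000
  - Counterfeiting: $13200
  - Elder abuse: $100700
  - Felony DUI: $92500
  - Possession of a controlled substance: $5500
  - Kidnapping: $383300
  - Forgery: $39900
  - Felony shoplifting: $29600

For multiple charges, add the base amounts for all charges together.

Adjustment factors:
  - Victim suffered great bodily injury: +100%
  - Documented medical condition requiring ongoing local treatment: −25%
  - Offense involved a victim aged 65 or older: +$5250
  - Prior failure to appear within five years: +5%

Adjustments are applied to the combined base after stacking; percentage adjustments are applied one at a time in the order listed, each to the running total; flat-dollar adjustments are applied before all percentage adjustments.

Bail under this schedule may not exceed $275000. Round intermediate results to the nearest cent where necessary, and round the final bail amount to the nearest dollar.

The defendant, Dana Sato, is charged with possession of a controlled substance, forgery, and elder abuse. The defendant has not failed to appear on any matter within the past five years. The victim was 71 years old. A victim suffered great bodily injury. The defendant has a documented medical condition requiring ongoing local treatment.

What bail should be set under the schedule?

Base amounts from the schedule: possession of a controlled substance $5500; forgery $39900; elder abuse $100700.
Stacking rule: sum of all bases. $5500 + $39900 + $100700 = $146100.
Offense involved a victim aged 65 or older (+$5250 flat): $146100 + $5250 = $151350.
Victim suffered great bodily injury (+100%): $151350 × 2 = $302700.
Documented medical condition requiring ongoing local treatment (−25%): $302700 × 0.75 = $227025.
$227025 is within the $275000 maximum.

$227025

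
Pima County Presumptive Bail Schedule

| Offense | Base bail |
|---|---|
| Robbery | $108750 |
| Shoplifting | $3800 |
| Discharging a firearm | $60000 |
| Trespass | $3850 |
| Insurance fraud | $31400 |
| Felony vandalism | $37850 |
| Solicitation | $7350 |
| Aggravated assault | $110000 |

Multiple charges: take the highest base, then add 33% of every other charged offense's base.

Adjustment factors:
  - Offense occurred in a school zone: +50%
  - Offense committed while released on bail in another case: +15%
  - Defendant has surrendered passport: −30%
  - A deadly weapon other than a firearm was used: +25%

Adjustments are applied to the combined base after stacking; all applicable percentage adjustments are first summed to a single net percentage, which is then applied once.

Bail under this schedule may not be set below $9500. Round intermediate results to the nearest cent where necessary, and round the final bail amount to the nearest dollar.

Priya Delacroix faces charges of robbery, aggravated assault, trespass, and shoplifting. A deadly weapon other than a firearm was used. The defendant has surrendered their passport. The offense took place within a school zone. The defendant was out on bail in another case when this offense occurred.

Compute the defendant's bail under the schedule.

Base amounts from the schedule: robbery $108750; aggravated assault $110000; trespass $3850; shoplifting $3800.
Stacking rule: highest base plus 33% of each additional charge. Highest is aggravated assault at $110000. Additional: $108750 × 33% = $35887.50; $3850 × 33% = $1270.50; $3800 × 33% = $1254. Combined base = $110000 + $38412 = $148412.
Net percentage adjustment: +50% +15% −30% +25% = +60%. $148412 × 1.6 = $237459.20.
$237459.20 is at or above the $9500 minimum.
Rounded to the nearest dollar: $237459.

$237459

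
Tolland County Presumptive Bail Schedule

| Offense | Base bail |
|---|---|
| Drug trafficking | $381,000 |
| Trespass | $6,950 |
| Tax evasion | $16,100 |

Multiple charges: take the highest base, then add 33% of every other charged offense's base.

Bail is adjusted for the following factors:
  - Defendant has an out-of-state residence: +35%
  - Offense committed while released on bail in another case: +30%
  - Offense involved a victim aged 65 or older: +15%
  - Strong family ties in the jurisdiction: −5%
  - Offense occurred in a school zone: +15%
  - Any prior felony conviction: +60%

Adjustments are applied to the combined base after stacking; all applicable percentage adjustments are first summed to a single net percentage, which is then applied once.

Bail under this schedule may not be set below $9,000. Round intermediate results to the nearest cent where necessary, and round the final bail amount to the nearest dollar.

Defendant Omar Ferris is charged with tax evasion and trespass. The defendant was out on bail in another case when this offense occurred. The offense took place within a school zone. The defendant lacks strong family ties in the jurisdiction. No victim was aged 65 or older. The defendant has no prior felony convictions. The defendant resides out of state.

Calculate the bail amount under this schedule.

Base amounts from the schedule: tax evasion $16,100; trespass $6,950.
Stacking rule: highest base plus 33% of each additional charge. Highest is tax evasion at $16,100. Additional: $6,950 × 33% = $2,293.50. Combined base = $16,100 + $2,293.50 = $18,393.50.
Net percentage adjustment: +35% +30% +15% = +80%. $18,393.50 × 1.8 = $33,108.30.
$33,108.30 is at or above the $9,000 minimum.
Rounded to the nearest dollar: $33,108.

$33,108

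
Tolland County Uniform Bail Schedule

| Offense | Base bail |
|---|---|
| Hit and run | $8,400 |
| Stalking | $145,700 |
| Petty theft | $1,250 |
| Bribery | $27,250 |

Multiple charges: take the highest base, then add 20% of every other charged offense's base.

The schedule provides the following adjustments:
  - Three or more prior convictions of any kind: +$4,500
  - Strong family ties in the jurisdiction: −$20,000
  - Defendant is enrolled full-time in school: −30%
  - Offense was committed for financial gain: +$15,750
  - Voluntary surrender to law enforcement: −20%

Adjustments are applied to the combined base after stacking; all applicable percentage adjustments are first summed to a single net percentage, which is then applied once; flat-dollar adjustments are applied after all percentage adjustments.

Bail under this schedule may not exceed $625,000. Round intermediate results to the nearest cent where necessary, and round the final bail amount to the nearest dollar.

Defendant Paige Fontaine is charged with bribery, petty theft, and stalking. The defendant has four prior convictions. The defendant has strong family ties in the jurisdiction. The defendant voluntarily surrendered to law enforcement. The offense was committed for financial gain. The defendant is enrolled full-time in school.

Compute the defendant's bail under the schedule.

Base amounts from the schedule: bribery $27,250; petty theft $1,250; stalking $145,700.
Stacking rule: highest base plus 20% of each additional charge. Highest is stalking at $145,700. Additional: $27,250 × 20% = $5,450; $1,250 × 20% = $250. Combined base = $145,700 + $5,700 = $151,400.
Net percentage adjustment: −30% −20% = −50%. $151,400 × 0.5 = $75,700.
Three or more prior convictions of any kind (+$4,500 flat): $75,700 + $4,500 = $80,200.
Strong family ties in the jurisdiction (−$20,000 flat): $80,200 − $20,000 = $60,200.
Offense was committed for financial gain (+$15,750 flat): $60,200 + $15,750 = $75,950.
$75,950 is within the $625,000 maximum.

$75,950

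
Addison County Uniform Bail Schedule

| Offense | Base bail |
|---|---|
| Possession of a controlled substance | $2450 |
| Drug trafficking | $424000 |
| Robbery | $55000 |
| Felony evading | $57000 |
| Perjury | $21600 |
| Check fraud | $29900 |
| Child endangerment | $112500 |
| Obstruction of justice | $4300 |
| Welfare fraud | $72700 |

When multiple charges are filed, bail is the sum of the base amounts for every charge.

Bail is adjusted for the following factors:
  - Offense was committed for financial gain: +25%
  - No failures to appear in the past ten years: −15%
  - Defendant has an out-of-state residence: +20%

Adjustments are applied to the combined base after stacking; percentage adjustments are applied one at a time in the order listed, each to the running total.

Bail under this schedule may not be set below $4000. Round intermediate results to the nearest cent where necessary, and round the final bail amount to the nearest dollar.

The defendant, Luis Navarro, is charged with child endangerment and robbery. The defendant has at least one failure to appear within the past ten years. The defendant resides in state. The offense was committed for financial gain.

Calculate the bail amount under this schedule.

$209375

Base amounts from the schedule: child endangerment $112500; robbery $55000.
Stacking rule: sum of all bases. $112500 + $55000 = $167500.
Offense was committed for financial gain (+25%): $167500 × 1.25 = $209375.
$209375 is at or above the $4000 minimum.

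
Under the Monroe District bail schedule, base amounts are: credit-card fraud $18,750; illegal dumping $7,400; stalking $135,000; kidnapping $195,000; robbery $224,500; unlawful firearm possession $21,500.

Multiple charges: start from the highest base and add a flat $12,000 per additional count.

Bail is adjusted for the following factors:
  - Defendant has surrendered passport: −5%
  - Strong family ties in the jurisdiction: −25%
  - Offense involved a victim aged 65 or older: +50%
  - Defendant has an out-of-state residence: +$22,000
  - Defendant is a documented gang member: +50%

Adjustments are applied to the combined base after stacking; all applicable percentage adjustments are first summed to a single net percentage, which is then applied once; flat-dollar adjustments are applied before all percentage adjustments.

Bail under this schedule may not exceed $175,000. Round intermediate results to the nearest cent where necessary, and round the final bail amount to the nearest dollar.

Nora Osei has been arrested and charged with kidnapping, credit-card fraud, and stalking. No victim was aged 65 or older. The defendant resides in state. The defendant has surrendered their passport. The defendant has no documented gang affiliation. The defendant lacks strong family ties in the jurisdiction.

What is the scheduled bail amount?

Base amounts from the schedule: kidnapping $195,000; credit-card fraud $18,750; stalking $135,000.
Stacking rule: highest base plus $12,000 per additional charge. Highest is kidnapping at $195,000; 2 additional charges → +$24,000. Combined base = $219,000.
Defendant has surrendered passport (−5%): $219,000 × 0.95 = $208,050.
Result $208,050 exceeds the maximum of $175,000; bail is capped at $175,000.

$175,000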